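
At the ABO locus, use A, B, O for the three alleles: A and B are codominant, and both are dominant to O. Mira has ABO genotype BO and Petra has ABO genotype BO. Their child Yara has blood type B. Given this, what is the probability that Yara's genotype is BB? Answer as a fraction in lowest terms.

1/3

Cross BO × BO → 1/4 BB, 1/2 BO, 1/4 OO.
Type-B genotypes among offspring: BB (1/4), BO (1/2); total 3/4.
P(BB | type B) = (1/4) / (3/4) = 1/3.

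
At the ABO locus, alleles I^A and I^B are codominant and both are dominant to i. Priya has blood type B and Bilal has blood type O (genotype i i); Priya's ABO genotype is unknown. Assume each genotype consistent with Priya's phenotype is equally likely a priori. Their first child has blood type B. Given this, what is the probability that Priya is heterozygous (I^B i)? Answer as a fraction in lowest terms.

1/3

Possible genotypes: Priya ∈ {I^B I^B, I^B i}; Bilal ∈ {i i}.
Weight each parental genotype pair by prior × P(type-B child):
  I^B I^B × i i: posterior weight 2/3.
  I^B i × i i: posterior weight 1/3.
Sum the posterior weight over pairs where Priya is I^B i: 1/3.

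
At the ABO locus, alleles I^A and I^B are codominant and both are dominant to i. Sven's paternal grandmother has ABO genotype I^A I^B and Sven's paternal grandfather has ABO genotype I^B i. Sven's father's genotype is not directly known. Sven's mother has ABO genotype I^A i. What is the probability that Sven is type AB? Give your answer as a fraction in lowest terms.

Sven's father's ABO genotype from I^A I^B × I^B i: 1/4 I^A I^B, 1/4 I^A i, 1/4 I^B I^B, 1/4 I^B i.
Crossing each possibility with the mother I^A i and summing P(type AB): 1/4·1/4 + 1/4·0 + 1/4·1/2 + 1/4·1/4 = 1/4.

1/4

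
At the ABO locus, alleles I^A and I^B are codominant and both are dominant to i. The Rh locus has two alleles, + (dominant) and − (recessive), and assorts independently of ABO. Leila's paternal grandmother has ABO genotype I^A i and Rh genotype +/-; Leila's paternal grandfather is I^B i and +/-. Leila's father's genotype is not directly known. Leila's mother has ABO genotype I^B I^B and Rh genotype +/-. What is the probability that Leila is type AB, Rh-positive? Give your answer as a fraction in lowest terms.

Leila's father's ABO genotype from I^A i × I^B i: 1/4 I^A I^B, 1/4 I^A i, 1/4 I^B i, 1/4 i i.
Crossing each possibility with the mother I^B I^B and summing P(type AB): 1/4·1/2 + 1/4·1/2 + 1/4·0 + 1/4·0 = 1/4.
Similarly for Rh via the father's Rh distribution: P(Rh+) = 3/4.
Independent loci: 1/4 × 3/4 = 3/16.

3/16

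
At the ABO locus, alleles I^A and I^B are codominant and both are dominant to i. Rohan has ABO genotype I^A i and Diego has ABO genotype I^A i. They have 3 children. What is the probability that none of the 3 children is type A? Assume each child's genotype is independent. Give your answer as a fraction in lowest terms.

ABO cross I^A i × I^A i → 1/4 O, 3/4 A.
So P(type A) = 3/4 per child.
P(not type A) = 1/4 for one child; (1/4)^3 = 1/64.

1/64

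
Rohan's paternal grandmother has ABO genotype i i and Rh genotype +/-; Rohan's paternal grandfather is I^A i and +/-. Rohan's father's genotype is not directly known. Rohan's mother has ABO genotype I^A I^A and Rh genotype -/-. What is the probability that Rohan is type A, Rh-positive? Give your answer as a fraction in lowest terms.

Rohan's father's ABO genotype from i i × I^A i: 1/2 I^A i, 1/2 i i.
Crossing each possibility with the mother I^A I^A and summing P(type A): 1/2·1 + 1/2·1 = 1.
Similarly for Rh via the father's Rh distribution: P(Rh+) = 1/2.
Independent loci: 1 × 1/2 = 1/2.

1/2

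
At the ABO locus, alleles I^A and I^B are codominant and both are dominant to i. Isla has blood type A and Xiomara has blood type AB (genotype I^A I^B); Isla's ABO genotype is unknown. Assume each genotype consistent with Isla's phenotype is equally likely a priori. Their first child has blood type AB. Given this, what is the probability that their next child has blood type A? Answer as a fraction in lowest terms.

1/2

Possible genotypes: Isla ∈ {I^A I^A, I^A i}; Xiomara ∈ {I^A I^B}.
Weight each parental genotype pair by prior × P(type-AB child):
  I^A I^A × I^A I^B: posterior weight 2/3; P(next child type A) = 1/2.
  I^A i × I^A I^B: posterior weight 1/3; P(next child type A) = 1/2.
Weighted sum = 1/2.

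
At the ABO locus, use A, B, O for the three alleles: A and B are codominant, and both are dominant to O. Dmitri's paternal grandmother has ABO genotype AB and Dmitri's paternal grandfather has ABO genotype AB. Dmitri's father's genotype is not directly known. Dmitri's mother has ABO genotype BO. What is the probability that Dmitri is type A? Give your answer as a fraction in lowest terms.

1/4

Dmitri's father's ABO genotype from AB × AB: 1/4 AA, 1/2 AB, 1/4 BB.
Crossing each possibility with the mother BO and summing P(type A): 1/4·1/2 + 1/2·1/4 + 1/4·0 = 1/4.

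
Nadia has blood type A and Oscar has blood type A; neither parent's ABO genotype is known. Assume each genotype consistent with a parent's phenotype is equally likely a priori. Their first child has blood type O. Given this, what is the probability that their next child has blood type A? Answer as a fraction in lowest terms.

Possible genotypes: Nadia ∈ {AA, AO}; Oscar ∈ {AA, AO}.
Weight each parental genotype pair by prior × P(type-O child):
  AO × AO: posterior weight 1; P(next child type A) = 3/4.
Weighted sum = 3/4.

3/4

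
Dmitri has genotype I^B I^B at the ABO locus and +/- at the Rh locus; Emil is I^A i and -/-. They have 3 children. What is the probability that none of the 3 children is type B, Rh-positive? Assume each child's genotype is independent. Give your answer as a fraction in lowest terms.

ABO cross I^B I^B × I^A i → 1/2 B, 1/2 AB.
Rh cross +/- × -/- → 1/2 Rh+, 1/2 Rh-; so P(type B, Rh-positive) = 1/2 × 1/2 = 1/4 per child.
P(not type B, Rh-positive) = 3/4 for one child; (3/4)^3 = 27/64.

27/64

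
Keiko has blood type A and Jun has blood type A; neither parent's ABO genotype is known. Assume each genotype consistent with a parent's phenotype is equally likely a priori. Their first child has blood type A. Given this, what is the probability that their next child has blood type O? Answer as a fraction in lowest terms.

1/20

Possible genotypes: Keiko ∈ {AA, AO}; Jun ∈ {AA, AO}.
Weight each parental genotype pair by prior × P(type-A child):
  AA × AA: posterior weight 4/15; P(next child type O) = 0.
  AA × AO: posterior weight 4/15; P(next child type O) = 0.
  AO × AA: posterior weight 4/15; P(next child type O) = 0.
  AO × AO: posterior weight 1/5; P(next child type O) = 1/4.
Weighted sum = 1/20.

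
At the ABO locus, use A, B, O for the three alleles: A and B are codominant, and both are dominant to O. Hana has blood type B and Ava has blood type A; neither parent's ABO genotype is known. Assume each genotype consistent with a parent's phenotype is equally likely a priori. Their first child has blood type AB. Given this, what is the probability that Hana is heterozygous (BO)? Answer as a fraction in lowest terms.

1/3

Possible genotypes: Hana ∈ {BB, BO}; Ava ∈ {AA, AO}.
Weight each parental genotype pair by prior × P(type-AB child):
  BB × AA: posterior weight 4/9.
  BB × AO: posterior weight 2/9.
  BO × AA: posterior weight 2/9.
  BO × AO: posterior weight 1/9.
Sum the posterior weight over pairs where Hana is BO: 1/3.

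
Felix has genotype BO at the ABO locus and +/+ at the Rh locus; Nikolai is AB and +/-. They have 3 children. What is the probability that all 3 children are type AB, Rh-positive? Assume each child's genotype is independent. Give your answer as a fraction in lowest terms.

1/64

ABO cross BO × AB → 1/4 A, 1/2 B, 1/4 AB.
Rh cross +/+ × +/- → 1 Rh+; so P(type AB, Rh-positive) = 1/4 × 1 = 1/4 per child.
All 3 independent: (1/4)^3 = 1/64.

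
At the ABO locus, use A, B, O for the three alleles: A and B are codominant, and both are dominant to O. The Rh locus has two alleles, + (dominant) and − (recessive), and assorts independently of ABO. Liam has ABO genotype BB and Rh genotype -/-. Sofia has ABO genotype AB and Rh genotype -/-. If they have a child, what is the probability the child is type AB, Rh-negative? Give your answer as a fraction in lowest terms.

ABO cross BB × AB → offspring phenotypes: 1/2 B, 1/2 AB.
Rh cross -/- × -/- → 1 Rh-.
Independent loci: P(type AB, Rh-negative) = 1/2 × 1 = 1/2.

1/2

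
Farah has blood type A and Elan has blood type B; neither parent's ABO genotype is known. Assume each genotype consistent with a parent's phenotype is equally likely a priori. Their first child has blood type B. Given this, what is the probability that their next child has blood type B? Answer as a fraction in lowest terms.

Possible genotypes: Farah ∈ {AA, AO}; Elan ∈ {BB, BO}.
Weight each parental genotype pair by prior × P(type-B child):
  AO × BB: posterior weight 2/3; P(next child type B) = 1/2.
  AO × BO: posterior weight 1/3; P(next child type B) = 1/4.
Weighted sum = 5/12.

5/12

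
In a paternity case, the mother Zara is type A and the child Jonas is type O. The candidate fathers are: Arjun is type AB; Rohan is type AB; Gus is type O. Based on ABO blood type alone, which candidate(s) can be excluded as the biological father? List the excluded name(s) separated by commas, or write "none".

A candidate is excluded only if no genotype consistent with his phenotype could produce a type O child with a type A mother.
Arjun (type AB): no genotype consistent with that phenotype can produce a type-O child with a type-A mother.
Rohan (type AB): no genotype consistent with that phenotype can produce a type-O child with a type-A mother.

Arjun, Rohan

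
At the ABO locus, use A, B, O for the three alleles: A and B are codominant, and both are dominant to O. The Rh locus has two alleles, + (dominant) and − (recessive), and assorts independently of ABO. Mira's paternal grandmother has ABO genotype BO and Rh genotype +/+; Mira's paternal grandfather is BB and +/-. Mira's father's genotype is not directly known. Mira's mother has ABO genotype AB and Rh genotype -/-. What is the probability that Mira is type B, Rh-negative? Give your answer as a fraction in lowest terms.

1/8

Mira's father's ABO genotype from BO × BB: 1/2 BB, 1/2 BO.
Crossing each possibility with the mother AB and summing P(type B): 1/2·1/2 + 1/2·1/2 = 1/2.
Similarly for Rh via the father's Rh distribution: P(Rh-) = 1/4.
Independent loci: 1/2 × 1/4 = 1/8.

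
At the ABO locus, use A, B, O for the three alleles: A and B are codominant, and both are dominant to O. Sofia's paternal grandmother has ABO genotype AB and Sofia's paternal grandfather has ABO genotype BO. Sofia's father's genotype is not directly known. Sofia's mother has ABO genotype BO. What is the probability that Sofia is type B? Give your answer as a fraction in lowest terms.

Sofia's father's ABO genotype from AB × BO: 1/4 AB, 1/4 AO, 1/4 BB, 1/4 BO.
Crossing each possibility with the mother BO and summing P(type B): 1/4·1/2 + 1/4·1/4 + 1/4·1 + 1/4·3/4 = 5/8.

5/8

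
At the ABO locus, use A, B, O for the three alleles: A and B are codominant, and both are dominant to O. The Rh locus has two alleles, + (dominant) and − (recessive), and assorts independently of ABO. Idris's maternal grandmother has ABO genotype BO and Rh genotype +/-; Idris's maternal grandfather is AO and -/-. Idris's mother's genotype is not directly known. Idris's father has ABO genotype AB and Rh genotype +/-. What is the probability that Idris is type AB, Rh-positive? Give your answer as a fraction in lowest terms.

Idris's mother's ABO genotype from BO × AO: 1/4 AB, 1/4 AO, 1/4 BO, 1/4 OO.
Crossing each possibility with the father AB and summing P(type AB): 1/4·1/2 + 1/4·1/4 + 1/4·1/4 + 1/4·0 = 1/4.
Similarly for Rh via the mother's Rh distribution: P(Rh+) = 5/8.
Independent loci: 1/4 × 5/8 = 5/32.

5/32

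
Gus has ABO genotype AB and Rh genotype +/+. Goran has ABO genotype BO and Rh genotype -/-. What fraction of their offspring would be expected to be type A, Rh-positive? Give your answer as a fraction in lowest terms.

ABO cross AB × BO → offspring phenotypes: 1/4 A, 1/2 B, 1/4 AB.
Rh cross +/+ × -/- → 1 Rh+.
Independent loci: P(type A, Rh-positive) = 1/4 × 1 = 1/4.

1/4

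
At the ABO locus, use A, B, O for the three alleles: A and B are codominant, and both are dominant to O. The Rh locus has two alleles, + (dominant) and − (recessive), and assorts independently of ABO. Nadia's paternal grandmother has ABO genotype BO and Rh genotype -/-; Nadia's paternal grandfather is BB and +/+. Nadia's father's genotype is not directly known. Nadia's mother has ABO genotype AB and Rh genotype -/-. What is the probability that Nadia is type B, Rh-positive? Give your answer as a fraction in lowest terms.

Nadia's father's ABO genotype from BO × BB: 1/2 BB, 1/2 BO.
Crossing each possibility with the mother AB and summing P(type B): 1/2·1/2 + 1/2·1/2 = 1/2.
Similarly for Rh via the father's Rh distribution: P(Rh+) = 1/2.
Independent loci: 1/2 × 1/2 = 1/4.

1/4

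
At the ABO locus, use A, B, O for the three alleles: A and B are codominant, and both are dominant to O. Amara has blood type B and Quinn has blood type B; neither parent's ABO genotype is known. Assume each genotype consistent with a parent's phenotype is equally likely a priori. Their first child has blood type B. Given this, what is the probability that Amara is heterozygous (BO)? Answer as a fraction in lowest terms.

Possible genotypes: Amara ∈ {BB, BO}; Quinn ∈ {BB, BO}.
Weight each parental genotype pair by prior × P(type-B child):
  BB × BB: posterior weight 4/15.
  BB × BO: posterior weight 4/15.
  BO × BB: posterior weight 4/15.
  BO × BO: posterior weight 1/5.
Sum the posterior weight over pairs where Amara is BO: 7/15.

7/15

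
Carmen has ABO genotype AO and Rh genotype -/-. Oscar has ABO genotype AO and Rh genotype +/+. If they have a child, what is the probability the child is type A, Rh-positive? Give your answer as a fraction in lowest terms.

ABO cross AO × AO → offspring phenotypes: 1/4 O, 3/4 A.
Rh cross -/- × +/+ → 1 Rh+.
Independent loci: P(type A, Rh-positive) = 3/4 × 1 = 3/4.

3/4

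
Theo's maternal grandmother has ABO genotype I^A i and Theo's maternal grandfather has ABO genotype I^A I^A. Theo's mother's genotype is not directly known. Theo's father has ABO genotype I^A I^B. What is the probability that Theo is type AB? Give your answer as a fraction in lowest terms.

3/8

Theo's mother's ABO genotype from I^A i × I^A I^A: 1/2 I^A I^A, 1/2 I^A i.
Crossing each possibility with the father I^A I^B and summing P(type AB): 1/2·1/2 + 1/2·1/4 = 3/8.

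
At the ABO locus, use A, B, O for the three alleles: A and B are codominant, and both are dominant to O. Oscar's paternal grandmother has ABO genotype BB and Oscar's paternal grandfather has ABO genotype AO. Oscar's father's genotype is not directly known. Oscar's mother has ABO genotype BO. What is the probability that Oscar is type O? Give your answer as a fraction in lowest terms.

1/8

Oscar's father's ABO genotype from BB × AO: 1/2 AB, 1/2 BO.
Crossing each possibility with the mother BO and summing P(type O): 1/2·0 + 1/2·1/4 = 1/8.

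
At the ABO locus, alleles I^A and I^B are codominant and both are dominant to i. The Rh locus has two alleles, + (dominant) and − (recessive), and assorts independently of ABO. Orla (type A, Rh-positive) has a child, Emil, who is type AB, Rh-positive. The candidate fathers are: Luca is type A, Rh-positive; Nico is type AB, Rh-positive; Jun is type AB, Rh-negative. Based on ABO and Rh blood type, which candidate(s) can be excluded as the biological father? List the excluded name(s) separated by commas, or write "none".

A candidate is excluded only if no genotype consistent with his phenotype could produce a type AB, Rh-positive child with a type A, Rh-positive mother.
Luca (type A, Rh+): no genotype consistent with that phenotype can produce a type-AB Rh+ child with a type-A mother.

Luca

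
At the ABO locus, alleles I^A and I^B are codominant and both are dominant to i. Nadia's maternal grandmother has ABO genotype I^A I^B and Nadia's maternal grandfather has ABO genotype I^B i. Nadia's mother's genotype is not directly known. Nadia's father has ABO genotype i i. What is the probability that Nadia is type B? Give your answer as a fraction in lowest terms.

1/2

Nadia's mother's ABO genotype from I^A I^B × I^B i: 1/4 I^A I^B, 1/4 I^A i, 1/4 I^B I^B, 1/4 I^B i.
Crossing each possibility with the father i i and summing P(type B): 1/4·1/2 + 1/4·0 + 1/4·1 + 1/4·1/2 = 1/2.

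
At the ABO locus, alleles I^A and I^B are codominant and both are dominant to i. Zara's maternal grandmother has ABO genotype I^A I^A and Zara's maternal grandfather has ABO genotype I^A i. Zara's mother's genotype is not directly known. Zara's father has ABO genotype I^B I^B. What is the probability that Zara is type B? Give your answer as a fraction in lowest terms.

1/4

Zara's mother's ABO genotype from I^A I^A × I^A i: 1/2 I^A I^A, 1/2 I^A i.
Crossing each possibility with the father I^B I^B and summing P(type B): 1/2·0 + 1/2·1/2 = 1/4.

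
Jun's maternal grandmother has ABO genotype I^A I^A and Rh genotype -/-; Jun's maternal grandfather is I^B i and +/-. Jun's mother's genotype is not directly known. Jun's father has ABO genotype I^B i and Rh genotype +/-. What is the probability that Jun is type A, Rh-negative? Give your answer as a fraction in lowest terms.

Jun's mother's ABO genotype from I^A I^A × I^B i: 1/2 I^A I^B, 1/2 I^A i.
Crossing each possibility with the father I^B i and summing P(type A): 1/2·1/4 + 1/2·1/4 = 1/4.
Similarly for Rh via the mother's Rh distribution: P(Rh-) = 3/8.
Independent loci: 1/4 × 3/8 = 3/32.

3/32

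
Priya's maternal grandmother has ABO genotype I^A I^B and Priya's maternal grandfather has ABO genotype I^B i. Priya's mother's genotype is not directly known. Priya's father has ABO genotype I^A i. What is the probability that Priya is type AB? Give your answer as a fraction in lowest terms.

1/4

Priya's mother's ABO genotype from I^A I^B × I^B i: 1/4 I^A I^B, 1/4 I^A i, 1/4 I^B I^B, 1/4 I^B i.
Crossing each possibility with the father I^A i and summing P(type AB): 1/4·1/4 + 1/4·0 + 1/4·1/2 + 1/4·1/4 = 1/4.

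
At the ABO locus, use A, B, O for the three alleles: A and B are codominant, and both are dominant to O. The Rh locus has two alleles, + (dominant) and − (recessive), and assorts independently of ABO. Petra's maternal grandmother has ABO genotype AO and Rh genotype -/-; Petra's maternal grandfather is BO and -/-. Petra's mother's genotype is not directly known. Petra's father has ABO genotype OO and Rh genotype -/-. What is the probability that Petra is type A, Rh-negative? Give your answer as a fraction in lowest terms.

1/4

Petra's mother's ABO genotype from AO × BO: 1/4 AB, 1/4 AO, 1/4 BO, 1/4 OO.
Crossing each possibility with the father OO and summing P(type A): 1/4·1/2 + 1/4·1/2 + 1/4·0 + 1/4·0 = 1/4.
Similarly for Rh via the mother's Rh distribution: P(Rh-) = 1.
Independent loci: 1/4 × 1 = 1/4.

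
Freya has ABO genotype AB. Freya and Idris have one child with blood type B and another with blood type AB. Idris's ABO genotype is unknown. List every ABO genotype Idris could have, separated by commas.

AB, AO, BB, BO

For each candidate genotype of Idris, check whether crossing it with AB can produce every observed child phenotype.
  AA → possible child types {A, AB} ✗
  AB → possible child types {A, B, AB} ✓
  AO → possible child types {A, B, AB} ✓
  BB → possible child types {B, AB} ✓
  BO → possible child types {A, B, AB} ✓
  OO → possible child types {A, B} ✗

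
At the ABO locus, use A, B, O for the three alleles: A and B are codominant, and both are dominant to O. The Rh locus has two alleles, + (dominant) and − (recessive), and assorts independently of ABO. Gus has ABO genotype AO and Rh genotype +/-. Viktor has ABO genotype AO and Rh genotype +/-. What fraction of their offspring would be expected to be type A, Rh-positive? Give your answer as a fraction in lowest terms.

ABO cross AO × AO → offspring phenotypes: 1/4 O, 3/4 A.
Rh cross +/- × +/- → 3/4 Rh+, 1/4 Rh-.
Independent loci: P(type A, Rh-positive) = 3/4 × 3/4 = 9/16.

9/16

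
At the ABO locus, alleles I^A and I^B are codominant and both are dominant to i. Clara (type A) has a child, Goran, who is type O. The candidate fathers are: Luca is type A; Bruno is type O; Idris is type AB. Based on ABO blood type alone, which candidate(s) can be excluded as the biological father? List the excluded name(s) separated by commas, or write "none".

Idris

A candidate is excluded only if no genotype consistent with his phenotype could produce a type O child with a type A mother.
Idris (type AB): no genotype consistent with that phenotype can produce a type-O child with a type-A mother.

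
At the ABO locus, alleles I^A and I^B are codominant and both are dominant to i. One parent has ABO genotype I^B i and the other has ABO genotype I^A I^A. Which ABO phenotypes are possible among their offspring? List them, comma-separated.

Gametes from I^B i × I^A I^A give offspring ABO genotypes I^A I^B, I^A i, i.e. phenotypes A, AB.

A, AB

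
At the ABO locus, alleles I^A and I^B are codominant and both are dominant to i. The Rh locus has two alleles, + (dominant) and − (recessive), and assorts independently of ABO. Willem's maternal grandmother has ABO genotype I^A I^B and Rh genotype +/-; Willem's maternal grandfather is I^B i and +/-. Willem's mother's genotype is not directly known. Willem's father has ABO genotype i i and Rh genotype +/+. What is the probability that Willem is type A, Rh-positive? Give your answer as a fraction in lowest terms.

1/4

Willem's mother's ABO genotype from I^A I^B × I^B i: 1/4 I^A I^B, 1/4 I^A i, 1/4 I^B I^B, 1/4 I^B i.
Crossing each possibility with the father i i and summing P(type A): 1/4·1/2 + 1/4·1/2 + 1/4·0 + 1/4·0 = 1/4.
Similarly for Rh via the mother's Rh distribution: P(Rh+) = 1.
Independent loci: 1/4 × 1 = 1/4.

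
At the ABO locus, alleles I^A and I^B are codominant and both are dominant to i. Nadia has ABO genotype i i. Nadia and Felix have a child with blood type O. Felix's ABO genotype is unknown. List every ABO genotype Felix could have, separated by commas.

For each candidate genotype of Felix, check whether crossing it with i i can produce every observed child phenotype.
  I^A I^A → possible child types {A} ✗
  I^A I^B → possible child types {A, B} ✗
  I^A i → possible child types {O, A} ✓
  I^B I^B → possible child types {B} ✗
  I^B i → possible child types {O, B} ✓
  i i → possible child types {O} ✓

I^A i, I^B i, i i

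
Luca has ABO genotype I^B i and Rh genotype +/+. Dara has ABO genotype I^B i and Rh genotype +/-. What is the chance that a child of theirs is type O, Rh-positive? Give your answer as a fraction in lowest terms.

ABO cross I^B i × I^B i → offspring phenotypes: 1/4 O, 3/4 B.
Rh cross +/+ × +/- → 1 Rh+.
Independent loci: P(type O, Rh-positive) = 1/4 × 1 = 1/4.

1/4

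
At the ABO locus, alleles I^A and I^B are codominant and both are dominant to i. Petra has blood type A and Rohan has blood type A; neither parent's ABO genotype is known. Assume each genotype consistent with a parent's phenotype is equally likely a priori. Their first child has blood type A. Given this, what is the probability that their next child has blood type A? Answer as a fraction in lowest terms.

Possible genotypes: Petra ∈ {I^A I^A, I^A i}; Rohan ∈ {I^A I^A, I^A i}.
Weight each parental genotype pair by prior × P(type-A child):
  I^A I^A × I^A I^A: posterior weight 4/15; P(next child type A) = 1.
  I^A I^A × I^A i: posterior weight 4/15; P(next child type A) = 1.
  I^A i × I^A I^A: posterior weight 4/15; P(next child type A) = 1.
  I^A i × I^A i: posterior weight 1/5; P(next child type A) = 3/4.
Weighted sum = 19/20.

19/20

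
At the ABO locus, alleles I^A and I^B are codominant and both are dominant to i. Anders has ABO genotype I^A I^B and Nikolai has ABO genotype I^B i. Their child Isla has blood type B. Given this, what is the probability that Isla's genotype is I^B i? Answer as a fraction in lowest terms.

Cross I^A I^B × I^B i → 1/4 I^A I^B, 1/4 I^A i, 1/4 I^B I^B, 1/4 I^B i.
Type-B genotypes among offspring: I^B I^B (1/4), I^B i (1/4); total 1/2.
P(I^B i | type B) = (1/4) / (1/2) = 1/2.

1/2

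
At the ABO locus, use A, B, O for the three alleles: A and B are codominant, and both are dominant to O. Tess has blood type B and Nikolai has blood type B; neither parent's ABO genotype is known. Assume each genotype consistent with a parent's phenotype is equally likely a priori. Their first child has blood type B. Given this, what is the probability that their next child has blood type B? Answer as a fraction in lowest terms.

19/20

Possible genotypes: Tess ∈ {BB, BO}; Nikolai ∈ {BB, BO}.
Weight each parental genotype pair by prior × P(type-B child):
  BB × BB: posterior weight 4/15; P(next child type B) = 1.
  BB × BO: posterior weight 4/15; P(next child type B) = 1.
  BO × BB: posterior weight 4/15; P(next child type B) = 1.
  BO × BO: posterior weight 1/5; P(next child type B) = 3/4.
Weighted sum = 19/20.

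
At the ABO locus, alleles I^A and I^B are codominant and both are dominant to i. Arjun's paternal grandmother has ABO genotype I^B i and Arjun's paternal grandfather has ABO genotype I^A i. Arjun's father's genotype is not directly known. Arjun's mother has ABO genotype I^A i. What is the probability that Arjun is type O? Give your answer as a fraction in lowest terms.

1/4

Arjun's father's ABO genotype from I^B i × I^A i: 1/4 I^A I^B, 1/4 I^A i, 1/4 I^B i, 1/4 i i.
Crossing each possibility with the mother I^A i and summing P(type O): 1/4·0 + 1/4·1/4 + 1/4·1/4 + 1/4·1/2 = 1/4.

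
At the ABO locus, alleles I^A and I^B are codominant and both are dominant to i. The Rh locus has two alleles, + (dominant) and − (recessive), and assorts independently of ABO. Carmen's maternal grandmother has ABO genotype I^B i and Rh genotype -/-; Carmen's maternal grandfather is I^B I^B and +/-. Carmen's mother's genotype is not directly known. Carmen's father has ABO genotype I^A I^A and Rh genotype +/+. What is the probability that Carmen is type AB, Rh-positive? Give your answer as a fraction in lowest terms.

Carmen's mother's ABO genotype from I^B i × I^B I^B: 1/2 I^B I^B, 1/2 I^B i.
Crossing each possibility with the father I^A I^A and summing P(type AB): 1/2·1 + 1/2·1/2 = 3/4.
Similarly for Rh via the mother's Rh distribution: P(Rh+) = 1.
Independent loci: 3/4 × 1 = 3/4.

3/4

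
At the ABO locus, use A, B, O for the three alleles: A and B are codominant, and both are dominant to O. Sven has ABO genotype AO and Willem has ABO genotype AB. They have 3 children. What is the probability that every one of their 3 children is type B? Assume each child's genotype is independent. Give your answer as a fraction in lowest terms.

ABO cross AO × AB → 1/2 A, 1/4 B, 1/4 AB.
So P(type B) = 1/4 per child.
All 3 independent: (1/4)^3 = 1/64.

1/64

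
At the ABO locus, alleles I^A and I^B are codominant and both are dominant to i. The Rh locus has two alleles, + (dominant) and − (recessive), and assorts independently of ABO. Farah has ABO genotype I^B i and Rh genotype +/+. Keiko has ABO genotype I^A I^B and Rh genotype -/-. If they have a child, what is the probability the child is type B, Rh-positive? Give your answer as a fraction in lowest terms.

1/2

ABO cross I^B i × I^A I^B → offspring phenotypes: 1/4 A, 1/2 B, 1/4 AB.
Rh cross +/+ × -/- → 1 Rh+.
Independent loci: P(type B, Rh-positive) = 1/2 × 1 = 1/2.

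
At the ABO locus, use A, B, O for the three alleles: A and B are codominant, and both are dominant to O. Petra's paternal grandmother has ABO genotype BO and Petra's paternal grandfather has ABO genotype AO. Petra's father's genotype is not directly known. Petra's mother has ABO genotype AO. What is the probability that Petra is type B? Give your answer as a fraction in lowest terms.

1/8

Petra's father's ABO genotype from BO × AO: 1/4 AB, 1/4 AO, 1/4 BO, 1/4 OO.
Crossing each possibility with the mother AO and summing P(type B): 1/4·1/4 + 1/4·0 + 1/4·1/4 + 1/4·0 = 1/8.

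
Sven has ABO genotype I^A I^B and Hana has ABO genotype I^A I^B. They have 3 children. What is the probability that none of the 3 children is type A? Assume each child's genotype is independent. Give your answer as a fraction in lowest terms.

ABO cross I^A I^B × I^A I^B → 1/4 A, 1/4 B, 1/2 AB.
So P(type A) = 1/4 per child.
P(not type A) = 3/4 for one child; (3/4)^3 = 27/64.

27/64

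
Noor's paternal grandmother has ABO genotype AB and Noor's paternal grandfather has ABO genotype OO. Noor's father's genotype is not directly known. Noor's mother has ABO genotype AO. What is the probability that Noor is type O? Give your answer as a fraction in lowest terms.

1/4

Noor's father's ABO genotype from AB × OO: 1/2 AO, 1/2 BO.
Crossing each possibility with the mother AO and summing P(type O): 1/2·1/4 + 1/2·1/4 = 1/4.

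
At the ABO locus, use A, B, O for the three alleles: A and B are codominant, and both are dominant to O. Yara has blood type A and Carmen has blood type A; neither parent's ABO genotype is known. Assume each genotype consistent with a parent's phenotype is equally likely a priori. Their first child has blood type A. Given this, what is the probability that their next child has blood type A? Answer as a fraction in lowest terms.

19/20

Possible genotypes: Yara ∈ {AA, AO}; Carmen ∈ {AA, AO}.
Weight each parental genotype pair by prior × P(type-A child):
  AA × AA: posterior weight 4/15; P(next child type A) = 1.
  AA × AO: posterior weight 4/15; P(next child type A) = 1.
  AO × AA: posterior weight 4/15; P(next child type A) = 1.
  AO × AO: posterior weight 1/5; P(next child type A) = 3/4.
Weighted sum = 19/20.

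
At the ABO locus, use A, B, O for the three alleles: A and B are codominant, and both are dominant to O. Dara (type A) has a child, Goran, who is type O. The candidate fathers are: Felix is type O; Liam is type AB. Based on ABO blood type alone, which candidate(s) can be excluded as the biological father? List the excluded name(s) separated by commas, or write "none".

A candidate is excluded only if no genotype consistent with his phenotype could produce a type O child with a type A mother.
Liam (type AB): no genotype consistent with that phenotype can produce a type-O child with a type-A mother.

Liam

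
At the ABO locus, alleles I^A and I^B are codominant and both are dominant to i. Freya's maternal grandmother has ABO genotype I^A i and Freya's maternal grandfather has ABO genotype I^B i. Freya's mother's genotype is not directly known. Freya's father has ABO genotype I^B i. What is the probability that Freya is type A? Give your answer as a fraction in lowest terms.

Freya's mother's ABO genotype from I^A i × I^B i: 1/4 I^A I^B, 1/4 I^A i, 1/4 I^B i, 1/4 i i.
Crossing each possibility with the father I^B i and summing P(type A): 1/4·1/4 + 1/4·1/4 + 1/4·0 + 1/4·0 = 1/8.

1/8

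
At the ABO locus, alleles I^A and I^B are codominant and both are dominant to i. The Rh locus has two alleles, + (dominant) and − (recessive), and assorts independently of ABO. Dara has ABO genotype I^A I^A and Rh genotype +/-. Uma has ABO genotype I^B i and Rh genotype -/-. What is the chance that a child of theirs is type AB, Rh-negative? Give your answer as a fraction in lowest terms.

1/4

ABO cross I^A I^A × I^B i → offspring phenotypes: 1/2 A, 1/2 AB.
Rh cross +/- × -/- → 1/2 Rh+, 1/2 Rh-.
Independent loci: P(type AB, Rh-negative) = 1/2 × 1/2 = 1/4.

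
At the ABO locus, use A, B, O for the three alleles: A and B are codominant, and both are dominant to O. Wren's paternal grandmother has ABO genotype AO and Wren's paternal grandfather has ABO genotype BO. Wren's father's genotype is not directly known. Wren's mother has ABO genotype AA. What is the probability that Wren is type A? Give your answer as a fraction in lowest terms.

3/4

Wren's father's ABO genotype from AO × BO: 1/4 AB, 1/4 AO, 1/4 BO, 1/4 OO.
Crossing each possibility with the mother AA and summing P(type A): 1/4·1/2 + 1/4·1 + 1/4·1/2 + 1/4·1 = 3/4.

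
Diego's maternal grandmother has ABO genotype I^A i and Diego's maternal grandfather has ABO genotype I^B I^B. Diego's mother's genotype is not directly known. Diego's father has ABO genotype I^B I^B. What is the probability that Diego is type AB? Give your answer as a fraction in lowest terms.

1/4

Diego's mother's ABO genotype from I^A i × I^B I^B: 1/2 I^A I^B, 1/2 I^B i.
Crossing each possibility with the father I^B I^B and summing P(type AB): 1/2·1/2 + 1/2·0 = 1/4.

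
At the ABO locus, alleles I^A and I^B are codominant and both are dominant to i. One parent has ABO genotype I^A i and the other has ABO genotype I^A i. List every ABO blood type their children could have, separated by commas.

O, A

Gametes from I^A i × I^A i give offspring ABO genotypes I^A I^A, I^A i, i i, i.e. phenotypes O, A.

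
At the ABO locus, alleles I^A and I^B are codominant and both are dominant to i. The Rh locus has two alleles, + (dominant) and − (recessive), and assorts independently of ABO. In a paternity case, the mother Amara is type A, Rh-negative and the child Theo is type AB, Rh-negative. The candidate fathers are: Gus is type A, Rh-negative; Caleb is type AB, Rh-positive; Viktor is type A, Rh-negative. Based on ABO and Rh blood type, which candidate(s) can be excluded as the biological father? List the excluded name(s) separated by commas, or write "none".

A candidate is excluded only if no genotype consistent with his phenotype could produce a type AB, Rh-negative child with a type A, Rh-negative mother.
Gus (type A, Rh-): no genotype consistent with that phenotype can produce a type-AB Rh- child with a type-A mother.
Viktor (type A, Rh-): no genotype consistent with that phenotype can produce a type-AB Rh- child with a type-A mother.

Gus, Viktor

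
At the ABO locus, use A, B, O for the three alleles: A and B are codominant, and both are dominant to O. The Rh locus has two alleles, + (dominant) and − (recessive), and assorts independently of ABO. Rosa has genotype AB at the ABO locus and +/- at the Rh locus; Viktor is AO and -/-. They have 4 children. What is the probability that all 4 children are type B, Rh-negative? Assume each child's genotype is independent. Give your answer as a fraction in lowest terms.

ABO cross AB × AO → 1/2 A, 1/4 B, 1/4 AB.
Rh cross +/- × -/- → 1/2 Rh+, 1/2 Rh-; so P(type B, Rh-negative) = 1/4 × 1/2 = 1/8 per child.
All 4 independent: (1/8)^4 = 1/4096.

1/4096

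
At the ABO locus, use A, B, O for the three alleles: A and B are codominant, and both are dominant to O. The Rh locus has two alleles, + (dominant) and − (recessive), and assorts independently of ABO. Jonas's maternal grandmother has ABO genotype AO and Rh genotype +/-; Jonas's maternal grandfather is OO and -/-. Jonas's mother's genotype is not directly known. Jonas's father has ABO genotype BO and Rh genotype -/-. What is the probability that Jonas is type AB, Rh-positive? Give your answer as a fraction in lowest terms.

1/32

Jonas's mother's ABO genotype from AO × OO: 1/2 AO, 1/2 OO.
Crossing each possibility with the father BO and summing P(type AB): 1/2·1/4 + 1/2·0 = 1/8.
Similarly for Rh via the mother's Rh distribution: P(Rh+) = 1/4.
Independent loci: 1/8 × 1/4 = 1/32.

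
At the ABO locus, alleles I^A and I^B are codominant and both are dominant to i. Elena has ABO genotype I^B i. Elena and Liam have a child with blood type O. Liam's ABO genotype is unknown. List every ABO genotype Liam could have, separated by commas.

For each candidate genotype of Liam, check whether crossing it with I^B i can produce every observed child phenotype.
  I^A I^A → possible child types {A, AB} ✗
  I^A I^B → possible child types {A, B, AB} ✗
  I^A i → possible child types {O, A, B, AB} ✓
  I^B I^B → possible child types {B} ✗
  I^B i → possible child types {O, B} ✓
  i i → possible child types {O, B} ✓

I^A i, I^B i, i i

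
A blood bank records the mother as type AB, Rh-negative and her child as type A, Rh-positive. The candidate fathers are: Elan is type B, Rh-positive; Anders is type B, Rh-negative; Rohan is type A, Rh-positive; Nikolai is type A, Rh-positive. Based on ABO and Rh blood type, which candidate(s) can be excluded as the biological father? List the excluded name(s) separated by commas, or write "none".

A candidate is excluded only if no genotype consistent with his phenotype could produce a type A, Rh-positive child with a type AB, Rh-negative mother.
Anders (type B, Rh-): no genotype consistent with that phenotype can produce a type-A Rh+ child with a type-AB mother.

Anders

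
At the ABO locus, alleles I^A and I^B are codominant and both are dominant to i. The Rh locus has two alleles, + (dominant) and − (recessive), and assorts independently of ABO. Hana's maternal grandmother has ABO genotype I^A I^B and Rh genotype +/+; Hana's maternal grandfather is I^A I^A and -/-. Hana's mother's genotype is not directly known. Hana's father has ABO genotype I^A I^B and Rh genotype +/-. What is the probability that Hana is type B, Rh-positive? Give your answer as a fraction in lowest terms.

3/32

Hana's mother's ABO genotype from I^A I^B × I^A I^A: 1/2 I^A I^A, 1/2 I^A I^B.
Crossing each possibility with the father I^A I^B and summing P(type B): 1/2·0 + 1/2·1/4 = 1/8.
Similarly for Rh via the mother's Rh distribution: P(Rh+) = 3/4.
Independent loci: 1/8 × 3/4 = 3/32.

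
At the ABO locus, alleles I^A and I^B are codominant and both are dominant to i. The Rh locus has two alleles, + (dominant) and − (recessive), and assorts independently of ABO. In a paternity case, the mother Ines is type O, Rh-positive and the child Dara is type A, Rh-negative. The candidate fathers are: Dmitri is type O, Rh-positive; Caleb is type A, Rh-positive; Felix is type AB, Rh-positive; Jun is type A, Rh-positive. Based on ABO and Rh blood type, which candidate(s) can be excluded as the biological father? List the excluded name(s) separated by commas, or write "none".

Dmitri

A candidate is excluded only if no genotype consistent with his phenotype could produce a type A, Rh-negative child with a type O, Rh-positive mother.
Dmitri (type O, Rh+): no genotype consistent with that phenotype can produce a type-A Rh- child with a type-O mother.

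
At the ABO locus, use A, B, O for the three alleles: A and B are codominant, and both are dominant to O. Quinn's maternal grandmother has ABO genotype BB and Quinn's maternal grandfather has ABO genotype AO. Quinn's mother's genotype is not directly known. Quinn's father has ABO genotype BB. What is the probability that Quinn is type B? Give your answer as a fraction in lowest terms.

Quinn's mother's ABO genotype from BB × AO: 1/2 AB, 1/2 BO.
Crossing each possibility with the father BB and summing P(type B): 1/2·1/2 + 1/2·1 = 3/4.

3/4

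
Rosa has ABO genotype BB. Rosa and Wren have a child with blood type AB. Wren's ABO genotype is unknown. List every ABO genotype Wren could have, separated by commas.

For each candidate genotype of Wren, check whether crossing it with BB can produce every observed child phenotype.
  AA → possible child types {AB} ✓
  AB → possible child types {B, AB} ✓
  AO → possible child types {B, AB} ✓
  BB → possible child types {B} ✗
  BO → possible child types {B} ✗
  OO → possible child types {B} ✗

AA, AB, AO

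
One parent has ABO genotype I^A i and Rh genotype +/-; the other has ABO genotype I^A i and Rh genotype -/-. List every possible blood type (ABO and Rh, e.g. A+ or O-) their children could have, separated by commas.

Gametes from I^A i × I^A i give offspring ABO genotypes I^A I^A, I^A i, i i, i.e. phenotypes O, A.
Rh cross +/- × -/- → phenotypes Rh+, Rh-.
Combining independently: O+, O-, A+, A-.

O+, O-, A+, A-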